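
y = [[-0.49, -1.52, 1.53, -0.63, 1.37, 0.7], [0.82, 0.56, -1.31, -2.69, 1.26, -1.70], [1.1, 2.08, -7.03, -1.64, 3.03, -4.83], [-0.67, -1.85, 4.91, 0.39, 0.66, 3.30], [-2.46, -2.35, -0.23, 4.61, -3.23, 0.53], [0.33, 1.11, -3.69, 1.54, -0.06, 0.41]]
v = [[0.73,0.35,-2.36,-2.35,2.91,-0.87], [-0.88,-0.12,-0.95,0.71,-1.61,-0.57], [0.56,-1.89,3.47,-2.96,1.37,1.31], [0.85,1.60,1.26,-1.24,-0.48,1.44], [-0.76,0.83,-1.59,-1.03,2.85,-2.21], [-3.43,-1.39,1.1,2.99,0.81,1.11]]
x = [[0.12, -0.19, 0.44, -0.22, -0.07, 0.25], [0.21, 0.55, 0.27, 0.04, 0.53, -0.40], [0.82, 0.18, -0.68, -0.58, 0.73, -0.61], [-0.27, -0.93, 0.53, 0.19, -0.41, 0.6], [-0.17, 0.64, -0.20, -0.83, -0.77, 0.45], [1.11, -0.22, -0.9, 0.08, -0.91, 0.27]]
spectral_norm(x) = 2.04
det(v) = 486.13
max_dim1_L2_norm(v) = 5.32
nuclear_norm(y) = 25.17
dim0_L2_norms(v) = [3.83, 2.98, 4.88, 5.13, 4.68, 3.31]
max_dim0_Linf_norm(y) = 7.03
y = x @ v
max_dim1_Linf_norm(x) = 1.11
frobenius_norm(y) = 14.59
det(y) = -2.81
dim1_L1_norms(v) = [9.57, 4.84, 11.56, 6.87, 9.27, 10.83]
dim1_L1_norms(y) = [6.24, 8.34, 19.71, 11.78, 13.41, 7.14]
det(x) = -0.00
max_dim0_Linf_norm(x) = 1.11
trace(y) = -9.39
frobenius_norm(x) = 3.22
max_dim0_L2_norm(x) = 1.55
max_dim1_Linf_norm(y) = 7.03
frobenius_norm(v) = 10.33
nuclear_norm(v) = 21.49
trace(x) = -0.32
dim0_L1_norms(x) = [2.7, 2.71, 3.02, 1.94, 3.42, 2.58]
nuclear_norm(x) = 6.56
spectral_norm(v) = 6.60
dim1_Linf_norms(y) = [1.53, 2.69, 7.03, 4.91, 4.61, 3.69]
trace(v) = 6.80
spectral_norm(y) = 12.21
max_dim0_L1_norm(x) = 3.42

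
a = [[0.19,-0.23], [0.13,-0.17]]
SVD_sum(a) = [[0.19,  -0.23], [0.13,  -0.17]] + [[0.00, 0.0],[-0.00, -0.00]]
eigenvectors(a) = [[0.87, 0.71],  [0.49, 0.71]]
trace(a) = 0.02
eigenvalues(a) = [0.06, -0.04]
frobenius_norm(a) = 0.37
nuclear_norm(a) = 0.37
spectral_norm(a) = 0.37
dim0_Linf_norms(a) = [0.19, 0.23]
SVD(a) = [[-0.81,-0.58], [-0.58,0.81]] @ diag([0.3670929806958935, 0.006537853149494587]) @ [[-0.63, 0.78], [-0.78, -0.63]]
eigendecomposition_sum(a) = [[0.14, -0.14], [0.08, -0.08]] + [[0.05, -0.09], [0.05, -0.09]]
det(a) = -0.00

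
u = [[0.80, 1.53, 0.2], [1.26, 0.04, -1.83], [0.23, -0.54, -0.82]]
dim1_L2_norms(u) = [1.74, 2.22, 1.01]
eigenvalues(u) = [-1.89, 1.91, 0.0]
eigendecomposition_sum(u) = [[-0.29, 0.46, 0.84], [0.47, -0.75, -1.36], [0.3, -0.47, -0.86]] + [[1.08,1.07,-0.64], [0.80,0.79,-0.47], [-0.07,-0.07,0.04]] + [[0.00,-0.00,0.0], [-0.0,0.0,-0.00], [0.0,-0.00,0.0]]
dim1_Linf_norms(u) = [1.53, 1.83, 0.82]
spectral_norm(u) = 2.38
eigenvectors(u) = [[-0.46, 0.81, 0.74], [0.75, 0.59, -0.45], [0.48, -0.05, 0.50]]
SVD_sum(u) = [[0.2, 0.01, -0.29], [1.28, 0.08, -1.82], [0.45, 0.03, -0.64]] + [[0.6, 1.52, 0.49],  [-0.02, -0.04, -0.01],  [-0.22, -0.57, -0.18]] + [[0.0, -0.0, 0.00], [-0.00, 0.00, -0.0], [0.0, -0.0, 0.00]]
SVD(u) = [[-0.15,0.94,0.32], [-0.93,-0.02,-0.36], [-0.33,-0.35,0.88]] @ diag([2.3817614740268818, 1.8174419328365374, 0.0041354091316289565]) @ [[-0.57, -0.04, 0.82], [0.35, 0.89, 0.29], [0.74, -0.45, 0.50]]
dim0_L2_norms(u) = [1.51, 1.62, 2.02]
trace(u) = 0.02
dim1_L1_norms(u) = [2.53, 3.13, 1.59]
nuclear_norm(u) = 4.20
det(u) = -0.02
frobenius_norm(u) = 3.00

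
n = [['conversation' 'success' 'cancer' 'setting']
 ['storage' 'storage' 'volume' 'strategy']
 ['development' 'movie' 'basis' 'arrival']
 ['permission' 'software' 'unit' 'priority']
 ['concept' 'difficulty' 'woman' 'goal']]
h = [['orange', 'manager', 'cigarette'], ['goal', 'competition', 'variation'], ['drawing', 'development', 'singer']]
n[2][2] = 'basis'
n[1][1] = 'storage'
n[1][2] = 'volume'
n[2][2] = 'basis'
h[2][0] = 'drawing'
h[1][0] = 'goal'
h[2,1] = 'development'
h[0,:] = ['orange', 'manager', 'cigarette']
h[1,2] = 'variation'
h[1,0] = 'goal'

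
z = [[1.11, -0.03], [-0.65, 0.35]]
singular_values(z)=[1.3, 0.28]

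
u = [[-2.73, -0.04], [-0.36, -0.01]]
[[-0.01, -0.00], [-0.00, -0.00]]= u @ [[-0.00, -0.0], [0.26, 0.02]]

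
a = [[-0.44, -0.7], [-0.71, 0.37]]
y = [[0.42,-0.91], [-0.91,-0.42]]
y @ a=[[0.46, -0.63], [0.7, 0.48]]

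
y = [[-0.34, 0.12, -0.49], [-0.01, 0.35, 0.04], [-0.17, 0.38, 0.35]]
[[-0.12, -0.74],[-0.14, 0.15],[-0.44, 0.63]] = y @ [[0.9, 0.02], [-0.32, 0.25], [-0.46, 1.55]]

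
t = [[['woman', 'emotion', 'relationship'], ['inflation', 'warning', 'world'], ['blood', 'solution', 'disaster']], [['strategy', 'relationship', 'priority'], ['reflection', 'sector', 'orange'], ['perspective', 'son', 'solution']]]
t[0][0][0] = 'woman'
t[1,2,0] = 'perspective'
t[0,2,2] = 'disaster'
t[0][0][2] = 'relationship'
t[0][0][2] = 'relationship'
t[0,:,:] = [['woman', 'emotion', 'relationship'], ['inflation', 'warning', 'world'], ['blood', 'solution', 'disaster']]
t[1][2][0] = 'perspective'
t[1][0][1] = 'relationship'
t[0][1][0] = 'inflation'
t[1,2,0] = 'perspective'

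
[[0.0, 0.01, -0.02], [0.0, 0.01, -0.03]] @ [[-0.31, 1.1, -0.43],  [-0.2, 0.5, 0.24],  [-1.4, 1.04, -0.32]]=[[0.03, -0.02, 0.01], [0.04, -0.03, 0.01]]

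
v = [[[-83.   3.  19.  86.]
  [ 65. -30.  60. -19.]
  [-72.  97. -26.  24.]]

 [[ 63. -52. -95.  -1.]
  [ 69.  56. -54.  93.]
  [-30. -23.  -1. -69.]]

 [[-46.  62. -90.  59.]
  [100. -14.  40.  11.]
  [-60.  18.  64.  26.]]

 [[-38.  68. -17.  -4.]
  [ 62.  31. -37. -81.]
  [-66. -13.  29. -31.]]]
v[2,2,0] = -60.0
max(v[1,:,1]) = 56.0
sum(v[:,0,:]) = -66.0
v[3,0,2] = -17.0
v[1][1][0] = 69.0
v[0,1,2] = 60.0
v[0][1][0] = 65.0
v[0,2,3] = 24.0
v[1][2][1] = -23.0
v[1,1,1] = 56.0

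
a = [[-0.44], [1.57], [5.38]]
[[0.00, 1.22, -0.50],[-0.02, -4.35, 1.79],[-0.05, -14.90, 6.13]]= a @ [[-0.01,-2.77,1.14]]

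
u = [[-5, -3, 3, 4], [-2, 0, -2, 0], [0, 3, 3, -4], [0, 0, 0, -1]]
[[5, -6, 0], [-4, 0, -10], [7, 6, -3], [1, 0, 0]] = u@[[0, 0, 3], [-1, 2, -3], [2, 0, 2], [-1, 0, 0]]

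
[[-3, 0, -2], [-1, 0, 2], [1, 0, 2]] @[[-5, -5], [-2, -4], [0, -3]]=[[15, 21], [5, -1], [-5, -11]]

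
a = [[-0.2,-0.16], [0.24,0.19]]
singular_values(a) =[0.4, 0.0]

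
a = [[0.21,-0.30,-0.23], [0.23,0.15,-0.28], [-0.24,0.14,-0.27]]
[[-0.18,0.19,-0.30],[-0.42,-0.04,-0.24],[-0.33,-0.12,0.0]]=a@[[-0.16, 0.17, -0.51], [-0.38, -0.52, 0.21], [1.15, 0.02, 0.55]]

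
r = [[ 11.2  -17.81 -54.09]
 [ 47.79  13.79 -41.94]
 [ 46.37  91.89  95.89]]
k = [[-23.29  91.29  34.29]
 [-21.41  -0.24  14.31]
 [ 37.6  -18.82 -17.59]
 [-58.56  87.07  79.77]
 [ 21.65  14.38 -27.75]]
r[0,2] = -54.09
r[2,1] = 91.89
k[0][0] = -23.29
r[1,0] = 47.79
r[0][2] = -54.09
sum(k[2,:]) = 1.1900000000000013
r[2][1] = 91.89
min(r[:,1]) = -17.81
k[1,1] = -0.24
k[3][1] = 87.07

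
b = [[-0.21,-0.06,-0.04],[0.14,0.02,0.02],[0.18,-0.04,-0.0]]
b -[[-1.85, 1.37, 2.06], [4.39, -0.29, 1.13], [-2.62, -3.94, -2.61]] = [[1.64, -1.43, -2.10], [-4.25, 0.31, -1.11], [2.8, 3.90, 2.61]]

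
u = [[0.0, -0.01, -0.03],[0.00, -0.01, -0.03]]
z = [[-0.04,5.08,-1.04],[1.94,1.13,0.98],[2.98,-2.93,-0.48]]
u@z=[[-0.11, 0.08, 0.00],  [-0.11, 0.08, 0.0]]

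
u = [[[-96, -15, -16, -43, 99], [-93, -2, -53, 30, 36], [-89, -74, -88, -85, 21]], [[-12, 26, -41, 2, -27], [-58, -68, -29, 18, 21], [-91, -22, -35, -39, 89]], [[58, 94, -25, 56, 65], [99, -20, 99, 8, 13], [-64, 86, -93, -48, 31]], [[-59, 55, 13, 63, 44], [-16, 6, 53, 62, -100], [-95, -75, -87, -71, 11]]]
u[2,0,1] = 94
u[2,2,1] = 86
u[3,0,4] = 44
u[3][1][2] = 53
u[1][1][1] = -68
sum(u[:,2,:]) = -818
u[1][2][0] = -91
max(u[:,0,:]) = 99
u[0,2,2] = -88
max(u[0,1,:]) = 36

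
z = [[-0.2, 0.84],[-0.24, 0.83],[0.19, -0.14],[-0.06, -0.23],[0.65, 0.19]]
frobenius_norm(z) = 1.44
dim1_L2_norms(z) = [0.86, 0.86, 0.24, 0.24, 0.68]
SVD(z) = [[-0.69, -0.02], [-0.69, 0.04], [0.15, -0.21], [0.17, 0.16], [-0.02, -0.96]] @ diag([1.2523319995251878, 0.7032528442638855]) @ [[0.25,  -0.97], [-0.97,  -0.25]]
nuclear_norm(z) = 1.96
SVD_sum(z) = [[-0.21, 0.84], [-0.21, 0.84], [0.04, -0.18], [0.05, -0.20], [-0.01, 0.02]] + [[0.01, 0.00], [-0.03, -0.01], [0.15, 0.04], [-0.11, -0.03], [0.66, 0.17]]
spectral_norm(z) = 1.25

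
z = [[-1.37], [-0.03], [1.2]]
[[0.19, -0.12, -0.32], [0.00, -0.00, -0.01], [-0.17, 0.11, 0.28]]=z @[[-0.14, 0.09, 0.23]]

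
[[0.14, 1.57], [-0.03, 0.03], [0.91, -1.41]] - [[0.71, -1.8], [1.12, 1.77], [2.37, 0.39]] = [[-0.57,3.37], [-1.15,-1.74], [-1.46,-1.80]]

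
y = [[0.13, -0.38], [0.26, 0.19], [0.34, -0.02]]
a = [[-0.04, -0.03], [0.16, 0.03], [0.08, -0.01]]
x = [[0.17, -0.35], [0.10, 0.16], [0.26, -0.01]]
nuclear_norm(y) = 0.87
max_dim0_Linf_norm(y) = 0.38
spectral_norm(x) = 0.42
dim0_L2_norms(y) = [0.45, 0.43]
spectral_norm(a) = 0.19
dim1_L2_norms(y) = [0.4, 0.32, 0.34]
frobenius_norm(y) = 0.62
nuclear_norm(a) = 0.22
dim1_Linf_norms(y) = [0.38, 0.26, 0.34]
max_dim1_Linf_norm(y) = 0.38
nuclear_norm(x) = 0.70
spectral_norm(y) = 0.45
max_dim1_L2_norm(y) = 0.4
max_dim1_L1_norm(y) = 0.51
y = x + a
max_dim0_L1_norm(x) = 0.53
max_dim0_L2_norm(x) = 0.38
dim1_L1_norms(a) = [0.07, 0.19, 0.09]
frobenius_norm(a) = 0.19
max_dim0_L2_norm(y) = 0.45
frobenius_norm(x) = 0.50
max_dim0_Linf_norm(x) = 0.35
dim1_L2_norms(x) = [0.39, 0.19, 0.26]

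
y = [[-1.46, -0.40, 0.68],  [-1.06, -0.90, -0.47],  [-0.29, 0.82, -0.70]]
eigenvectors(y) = [[-0.75+0.00j, (-0.11+0.35j), -0.11-0.35j], [(-0.62+0j), (-0.18-0.59j), (-0.18+0.59j)], [(0.23+0j), (-0.69+0j), -0.69-0.00j]]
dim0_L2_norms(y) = [1.83, 1.28, 1.08]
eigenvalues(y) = [(-2+0j), (-0.53+0.85j), (-0.53-0.85j)]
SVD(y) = [[-0.77, -0.14, -0.63],[-0.63, 0.35, 0.69],[0.12, 0.93, -0.36]] @ diag([2.0285625199053814, 1.1244856612569878, 0.880605530565511]) @ [[0.86, 0.48, -0.15],[-0.39, 0.44, -0.81],[0.32, -0.76, -0.57]]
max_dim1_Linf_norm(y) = 1.46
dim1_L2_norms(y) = [1.66, 1.47, 1.12]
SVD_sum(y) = [[-1.34, -0.75, 0.24],[-1.10, -0.61, 0.20],[0.22, 0.12, -0.04]] + [[0.06,  -0.07,  0.12],  [-0.15,  0.17,  -0.32],  [-0.41,  0.46,  -0.84]] + [[-0.18,0.42,0.31],[0.19,-0.46,-0.35],[-0.10,0.24,0.18]]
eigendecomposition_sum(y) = [[(-1.26-0j), (-0.75-0j), 0.39-0.00j], [-1.05-0.00j, -0.62-0.00j, 0.32-0.00j], [0.38+0.00j, 0.23+0.00j, (-0.12+0j)]] + [[(-0.1+0.16j), (0.17-0.11j), (0.15+0.21j)], [-0.00-0.31j, -0.14+0.32j, -0.40-0.15j], [(-0.34-0.1j), (0.3+0.25j), (-0.29+0.37j)]] + [[-0.10-0.16j,(0.17+0.11j),(0.15-0.21j)], [-0.00+0.31j,(-0.14-0.32j),-0.40+0.15j], [-0.34+0.10j,0.30-0.25j,(-0.29-0.37j)]]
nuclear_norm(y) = 4.03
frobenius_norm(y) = 2.48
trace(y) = -3.06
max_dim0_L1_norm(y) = 2.81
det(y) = -2.01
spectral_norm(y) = 2.03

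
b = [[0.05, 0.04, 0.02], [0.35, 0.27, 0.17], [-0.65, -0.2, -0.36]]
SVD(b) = [[-0.07, -0.14, 0.99], [-0.51, -0.84, -0.16], [0.86, -0.52, -0.01]] @ diag([0.8951159935871996, 0.14019849282135138, 0.00342646100540792]) @ [[-0.83, -0.35, -0.44], [0.24, -0.93, 0.28], [0.51, -0.13, -0.85]]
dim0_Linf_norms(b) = [0.65, 0.27, 0.36]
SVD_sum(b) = [[0.05, 0.02, 0.03], [0.38, 0.16, 0.20], [-0.63, -0.27, -0.34]] + [[-0.0, 0.02, -0.01],[-0.03, 0.11, -0.03],[-0.02, 0.07, -0.02]] + [[0.00, -0.00, -0.0], [-0.0, 0.00, 0.00], [-0.0, 0.00, 0.0]]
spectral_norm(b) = 0.90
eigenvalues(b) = [-0.29, 0.01, 0.24]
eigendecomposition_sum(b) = [[0.01, 0.00, 0.01], [0.16, 0.02, 0.09], [-0.54, -0.08, -0.32]] + [[0.01, -0.0, -0.00], [-0.00, 0.0, 0.00], [-0.01, 0.00, 0.00]] + [[0.03, 0.04, 0.01], [0.19, 0.25, 0.08], [-0.10, -0.12, -0.04]]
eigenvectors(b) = [[-0.02, -0.52, 0.14], [-0.28, 0.15, 0.88], [0.96, 0.84, -0.45]]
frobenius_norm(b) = 0.91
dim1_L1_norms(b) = [0.11, 0.79, 1.21]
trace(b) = -0.04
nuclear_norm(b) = 1.04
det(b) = -0.00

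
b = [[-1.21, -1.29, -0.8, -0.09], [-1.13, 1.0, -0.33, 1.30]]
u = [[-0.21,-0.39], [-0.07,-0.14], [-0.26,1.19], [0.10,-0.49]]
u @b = [[0.69,-0.12,0.30,-0.49], [0.24,-0.05,0.10,-0.18], [-1.03,1.53,-0.18,1.57], [0.43,-0.62,0.08,-0.65]]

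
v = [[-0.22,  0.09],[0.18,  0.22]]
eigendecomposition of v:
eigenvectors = [[-0.93, -0.19], [0.35, -0.98]]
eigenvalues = [-0.25, 0.25]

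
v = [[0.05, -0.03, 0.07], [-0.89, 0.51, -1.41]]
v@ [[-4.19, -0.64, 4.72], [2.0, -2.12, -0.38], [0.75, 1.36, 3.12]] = [[-0.22, 0.13, 0.47], [3.69, -2.43, -8.79]]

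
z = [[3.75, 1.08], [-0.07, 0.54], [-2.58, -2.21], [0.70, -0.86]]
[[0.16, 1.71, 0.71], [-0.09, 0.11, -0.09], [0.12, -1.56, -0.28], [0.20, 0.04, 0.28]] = z@[[0.09, 0.38, 0.23], [-0.16, 0.26, -0.14]]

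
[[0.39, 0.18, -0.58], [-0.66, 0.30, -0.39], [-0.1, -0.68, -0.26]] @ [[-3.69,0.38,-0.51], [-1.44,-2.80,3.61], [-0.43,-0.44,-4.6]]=[[-1.45, -0.10, 3.12], [2.17, -0.92, 3.21], [1.46, 1.98, -1.21]]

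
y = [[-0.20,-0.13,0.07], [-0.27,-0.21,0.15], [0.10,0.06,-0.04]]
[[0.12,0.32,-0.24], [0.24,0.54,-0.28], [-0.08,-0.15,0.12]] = y @ [[-0.5, 0.15, 1.71], [0.78, -2.63, -0.62], [1.80, 0.18, 0.32]]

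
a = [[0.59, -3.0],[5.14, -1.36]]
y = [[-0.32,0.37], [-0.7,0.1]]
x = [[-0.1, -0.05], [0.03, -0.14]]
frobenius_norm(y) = 0.86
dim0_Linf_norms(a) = [5.14, 3.0]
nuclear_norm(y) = 1.09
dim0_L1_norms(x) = [0.13, 0.19]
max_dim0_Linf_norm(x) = 0.14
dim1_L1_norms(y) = [0.69, 0.8]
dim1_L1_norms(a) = [3.59, 6.5]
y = x @ a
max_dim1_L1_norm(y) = 0.8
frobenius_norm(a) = 6.13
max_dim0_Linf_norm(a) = 5.14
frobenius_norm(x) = 0.18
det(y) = 0.23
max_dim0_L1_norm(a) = 5.73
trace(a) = -0.77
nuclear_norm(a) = 8.18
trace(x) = -0.24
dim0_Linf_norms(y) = [0.7, 0.37]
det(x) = 0.02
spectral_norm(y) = 0.81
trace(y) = -0.22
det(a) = 14.62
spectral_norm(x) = 0.15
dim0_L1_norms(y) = [1.02, 0.47]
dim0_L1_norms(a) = [5.73, 4.36]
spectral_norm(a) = 5.54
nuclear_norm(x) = 0.25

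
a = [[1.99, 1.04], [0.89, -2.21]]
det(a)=-5.324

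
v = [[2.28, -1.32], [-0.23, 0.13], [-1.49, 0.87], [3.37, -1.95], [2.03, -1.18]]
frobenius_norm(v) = 5.54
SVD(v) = [[-0.48, 0.19], [0.05, -0.38], [0.31, 0.72], [-0.7, 0.40], [-0.42, -0.38]] @ diag([5.5371692191034665, 0.007552417699202823]) @ [[-0.87, 0.50], [0.5, 0.87]]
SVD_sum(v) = [[2.28, -1.32], [-0.23, 0.13], [-1.49, 0.87], [3.37, -1.95], [2.03, -1.18]] + [[0.0,0.0], [-0.00,-0.0], [0.00,0.0], [0.0,0.0], [-0.0,-0.00]]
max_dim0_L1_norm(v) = 9.4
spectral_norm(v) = 5.54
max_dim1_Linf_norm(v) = 3.37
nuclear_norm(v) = 5.54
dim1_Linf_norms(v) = [2.28, 0.23, 1.49, 3.37, 2.03]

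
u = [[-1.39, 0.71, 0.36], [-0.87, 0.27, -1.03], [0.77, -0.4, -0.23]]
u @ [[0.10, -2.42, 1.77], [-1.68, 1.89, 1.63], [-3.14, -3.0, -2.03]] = [[-2.46, 3.63, -2.03], [2.69, 5.71, 0.99], [1.47, -1.93, 1.18]]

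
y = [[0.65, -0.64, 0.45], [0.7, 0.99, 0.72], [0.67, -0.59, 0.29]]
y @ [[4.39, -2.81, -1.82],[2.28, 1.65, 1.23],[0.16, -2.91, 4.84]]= [[1.47, -4.19, 0.21],[5.45, -2.43, 3.43],[1.64, -3.70, -0.54]]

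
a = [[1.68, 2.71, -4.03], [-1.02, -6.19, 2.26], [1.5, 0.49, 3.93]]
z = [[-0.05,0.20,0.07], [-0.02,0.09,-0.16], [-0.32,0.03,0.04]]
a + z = [[1.63, 2.91, -3.96],  [-1.04, -6.10, 2.10],  [1.18, 0.52, 3.97]]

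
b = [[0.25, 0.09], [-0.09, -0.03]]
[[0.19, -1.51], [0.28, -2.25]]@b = [[0.18, 0.06], [0.27, 0.09]]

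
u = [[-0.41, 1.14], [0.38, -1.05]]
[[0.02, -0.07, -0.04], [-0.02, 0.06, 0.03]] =u@[[0.01,  -0.03,  -0.02],[0.02,  -0.07,  -0.04]]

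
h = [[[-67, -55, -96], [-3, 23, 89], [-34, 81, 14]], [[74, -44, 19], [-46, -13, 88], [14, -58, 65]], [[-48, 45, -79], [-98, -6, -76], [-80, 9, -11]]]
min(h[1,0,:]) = -44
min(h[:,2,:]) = -80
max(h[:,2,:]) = 81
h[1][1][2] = 88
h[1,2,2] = 65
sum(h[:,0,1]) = -54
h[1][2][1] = -58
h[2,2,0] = -80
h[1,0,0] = 74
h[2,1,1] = -6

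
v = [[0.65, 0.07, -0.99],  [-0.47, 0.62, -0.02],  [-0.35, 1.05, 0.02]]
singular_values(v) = [1.39, 1.12, 0.19]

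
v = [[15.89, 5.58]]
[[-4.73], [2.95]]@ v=[[-75.16, -26.39], [46.88, 16.46]]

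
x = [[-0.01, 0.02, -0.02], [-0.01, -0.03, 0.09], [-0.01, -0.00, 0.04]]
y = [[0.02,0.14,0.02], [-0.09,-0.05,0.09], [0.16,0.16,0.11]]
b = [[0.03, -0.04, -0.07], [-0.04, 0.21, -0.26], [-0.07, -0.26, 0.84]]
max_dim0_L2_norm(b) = 0.88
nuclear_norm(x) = 0.13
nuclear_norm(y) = 0.49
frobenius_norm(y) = 0.32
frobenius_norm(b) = 0.95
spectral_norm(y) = 0.28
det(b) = -0.00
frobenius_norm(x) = 0.11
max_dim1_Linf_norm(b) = 0.84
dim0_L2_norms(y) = [0.18, 0.22, 0.14]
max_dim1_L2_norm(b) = 0.88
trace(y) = 0.08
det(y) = 0.00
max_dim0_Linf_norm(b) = 0.84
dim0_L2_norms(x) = [0.02, 0.04, 0.1]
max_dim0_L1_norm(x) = 0.15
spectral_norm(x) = 0.11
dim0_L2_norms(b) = [0.09, 0.34, 0.88]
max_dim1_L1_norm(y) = 0.43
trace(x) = 0.00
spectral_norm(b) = 0.94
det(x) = 0.00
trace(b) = 1.08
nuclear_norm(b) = 1.09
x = y @ b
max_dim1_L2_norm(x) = 0.1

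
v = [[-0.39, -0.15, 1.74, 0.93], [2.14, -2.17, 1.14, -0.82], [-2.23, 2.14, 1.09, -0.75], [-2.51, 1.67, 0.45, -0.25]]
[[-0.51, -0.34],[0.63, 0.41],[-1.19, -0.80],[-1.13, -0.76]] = v @ [[0.39, 0.26], [-0.03, -0.02], [-0.22, -0.15], [0.02, 0.02]]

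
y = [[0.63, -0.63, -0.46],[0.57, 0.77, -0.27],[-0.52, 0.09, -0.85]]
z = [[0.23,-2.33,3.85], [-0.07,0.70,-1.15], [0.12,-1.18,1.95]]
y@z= [[0.13, -1.37, 2.25], [0.04, -0.47, 0.78], [-0.23, 2.28, -3.76]]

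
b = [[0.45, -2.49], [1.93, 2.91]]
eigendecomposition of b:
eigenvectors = [[0.75+0.00j, (0.75-0j)], [(-0.37-0.55j), (-0.37+0.55j)]]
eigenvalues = [(1.68+1.81j), (1.68-1.81j)]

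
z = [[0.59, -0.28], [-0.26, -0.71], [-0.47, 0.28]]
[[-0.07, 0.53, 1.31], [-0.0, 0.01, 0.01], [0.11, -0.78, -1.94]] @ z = [[-0.79, 0.01], [-0.01, -0.0], [1.18, -0.02]]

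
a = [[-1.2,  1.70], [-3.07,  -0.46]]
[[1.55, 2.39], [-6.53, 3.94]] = a @ [[1.80, -1.35],[2.18, 0.45]]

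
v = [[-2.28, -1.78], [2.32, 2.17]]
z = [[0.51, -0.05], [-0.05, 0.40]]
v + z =[[-1.77,-1.83], [2.27,2.57]]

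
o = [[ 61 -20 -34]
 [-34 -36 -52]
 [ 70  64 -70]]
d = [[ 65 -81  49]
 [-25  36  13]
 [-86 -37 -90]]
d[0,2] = 49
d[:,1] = [-81, 36, -37]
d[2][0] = -86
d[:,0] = [65, -25, -86]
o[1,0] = -34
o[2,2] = -70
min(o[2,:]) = -70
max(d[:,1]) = 36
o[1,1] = -36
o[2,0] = 70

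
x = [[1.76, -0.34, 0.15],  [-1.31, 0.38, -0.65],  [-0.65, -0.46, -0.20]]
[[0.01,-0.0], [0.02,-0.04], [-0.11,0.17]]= x@[[0.04, -0.06], [0.18, -0.29], [-0.01, 0.02]]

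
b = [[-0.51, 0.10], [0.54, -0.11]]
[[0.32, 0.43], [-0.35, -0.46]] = b @ [[-0.39, -0.54], [1.26, 1.54]]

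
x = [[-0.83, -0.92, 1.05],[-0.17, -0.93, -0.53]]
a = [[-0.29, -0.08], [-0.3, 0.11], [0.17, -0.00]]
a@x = [[0.25, 0.34, -0.26], [0.23, 0.17, -0.37], [-0.14, -0.16, 0.18]]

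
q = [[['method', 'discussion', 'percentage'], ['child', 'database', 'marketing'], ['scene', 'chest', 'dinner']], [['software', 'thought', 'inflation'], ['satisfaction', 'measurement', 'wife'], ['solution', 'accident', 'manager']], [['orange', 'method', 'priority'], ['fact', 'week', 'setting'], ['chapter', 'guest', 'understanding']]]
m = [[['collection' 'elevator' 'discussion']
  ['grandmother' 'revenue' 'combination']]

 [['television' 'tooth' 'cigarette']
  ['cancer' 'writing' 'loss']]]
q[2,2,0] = 'chapter'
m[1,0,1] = 'tooth'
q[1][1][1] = 'measurement'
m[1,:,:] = [['television', 'tooth', 'cigarette'], ['cancer', 'writing', 'loss']]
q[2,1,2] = 'setting'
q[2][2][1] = 'guest'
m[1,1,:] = ['cancer', 'writing', 'loss']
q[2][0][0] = 'orange'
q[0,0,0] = 'method'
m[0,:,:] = [['collection', 'elevator', 'discussion'], ['grandmother', 'revenue', 'combination']]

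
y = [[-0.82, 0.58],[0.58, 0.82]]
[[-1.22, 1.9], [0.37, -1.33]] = y @ [[1.21,-2.31], [-0.40,0.01]]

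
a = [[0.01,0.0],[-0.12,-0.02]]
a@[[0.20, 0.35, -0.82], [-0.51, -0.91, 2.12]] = [[0.0, 0.0, -0.01],[-0.01, -0.02, 0.06]]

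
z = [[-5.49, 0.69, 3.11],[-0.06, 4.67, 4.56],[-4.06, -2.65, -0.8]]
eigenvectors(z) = [[0.44, -0.4, 0.24],[-0.54, 0.57, -0.73],[0.72, -0.71, 0.64]]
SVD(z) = [[-0.70, 0.48, -0.52], [-0.71, -0.52, 0.48], [-0.04, 0.71, 0.70]] @ diag([7.697374070991672, 6.913081323625582, 0.015460406341650471]) @ [[0.53, -0.48, -0.70], [-0.79, -0.57, -0.21], [-0.3, 0.66, -0.68]]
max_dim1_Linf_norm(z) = 5.49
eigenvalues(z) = [-1.33, -0.95, 0.65]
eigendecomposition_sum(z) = [[-27.07, 15.29, 27.54], [32.84, -18.55, -33.41], [-43.54, 24.59, 44.3]] + [[20.29, -13.11, -22.51],[-29.07, 18.77, 32.24],[36.08, -23.30, -40.02]] + [[1.29, -1.49, -1.93], [-3.83, 4.45, 5.74], [3.39, -3.93, -5.08]]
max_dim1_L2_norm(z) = 6.53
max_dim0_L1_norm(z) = 9.61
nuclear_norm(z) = 14.63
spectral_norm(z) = 7.70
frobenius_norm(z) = 10.35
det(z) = 0.82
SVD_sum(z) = [[-2.86, 2.60, 3.79], [-2.89, 2.62, 3.83], [-0.16, 0.15, 0.22]] + [[-2.64,-1.90,-0.68], [2.83,2.04,0.73], [-3.89,-2.81,-1.01]] + [[0.0, -0.01, 0.01], [-0.0, 0.00, -0.01], [-0.00, 0.01, -0.01]]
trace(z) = -1.62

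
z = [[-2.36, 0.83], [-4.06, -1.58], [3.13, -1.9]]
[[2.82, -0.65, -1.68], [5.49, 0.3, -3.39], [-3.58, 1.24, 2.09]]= z @ [[-1.27, 0.11, 0.77], [-0.21, -0.47, 0.17]]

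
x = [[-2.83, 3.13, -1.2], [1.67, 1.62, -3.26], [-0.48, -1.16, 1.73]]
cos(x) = [[-0.66, 0.56, 0.76], [0.21, 0.01, 0.95], [0.09, 0.42, 0.45]]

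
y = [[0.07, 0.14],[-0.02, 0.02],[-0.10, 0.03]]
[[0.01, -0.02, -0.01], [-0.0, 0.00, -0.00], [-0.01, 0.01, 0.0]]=y@[[0.10, -0.15, -0.03],[0.02, -0.09, -0.03]]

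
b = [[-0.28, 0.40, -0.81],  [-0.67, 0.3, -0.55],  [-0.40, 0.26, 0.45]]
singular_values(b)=[1.27, 0.71, 0.19]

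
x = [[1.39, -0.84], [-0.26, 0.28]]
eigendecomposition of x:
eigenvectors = [[0.98, 0.55],[-0.20, 0.84]]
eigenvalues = [1.56, 0.11]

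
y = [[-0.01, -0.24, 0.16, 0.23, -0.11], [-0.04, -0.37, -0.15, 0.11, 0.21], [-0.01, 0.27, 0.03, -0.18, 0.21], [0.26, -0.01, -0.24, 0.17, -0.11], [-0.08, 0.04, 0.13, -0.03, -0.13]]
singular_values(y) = [0.61, 0.41, 0.4, 0.13, 0.0]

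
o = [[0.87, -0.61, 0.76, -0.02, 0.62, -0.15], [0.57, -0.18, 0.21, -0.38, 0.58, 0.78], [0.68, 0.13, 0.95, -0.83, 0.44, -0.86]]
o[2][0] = 0.679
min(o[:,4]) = 0.443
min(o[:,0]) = 0.574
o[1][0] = 0.574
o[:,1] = [-0.612, -0.184, 0.129]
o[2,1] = 0.129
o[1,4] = 0.579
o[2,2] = 0.951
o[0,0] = 0.867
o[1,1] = -0.184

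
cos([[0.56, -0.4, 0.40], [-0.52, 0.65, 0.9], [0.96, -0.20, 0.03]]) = [[0.57, 0.25, 0.05], [-0.09, 0.77, -0.19], [-0.31, 0.23, 0.89]]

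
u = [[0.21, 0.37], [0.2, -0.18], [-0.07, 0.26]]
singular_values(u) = [0.49, 0.29]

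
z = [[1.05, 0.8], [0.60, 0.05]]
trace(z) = 1.10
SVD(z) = [[-0.93, -0.38], [-0.38, 0.93]] @ diag([1.41924952107921, 0.3012155323293153]) @ [[-0.84, -0.54], [0.54, -0.84]]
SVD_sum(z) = [[1.11, 0.70], [0.45, 0.29]] + [[-0.06, 0.10], [0.15, -0.24]]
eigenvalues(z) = [1.4, -0.3]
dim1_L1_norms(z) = [1.85, 0.65]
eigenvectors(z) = [[0.91, -0.51],[0.41, 0.86]]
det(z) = -0.43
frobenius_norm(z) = 1.45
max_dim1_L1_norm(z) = 1.85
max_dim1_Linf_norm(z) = 1.05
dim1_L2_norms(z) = [1.32, 0.6]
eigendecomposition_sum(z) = [[1.11,0.66], [0.49,0.29]] + [[-0.06, 0.14], [0.11, -0.24]]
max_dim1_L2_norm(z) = 1.32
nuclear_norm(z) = 1.72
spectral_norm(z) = 1.42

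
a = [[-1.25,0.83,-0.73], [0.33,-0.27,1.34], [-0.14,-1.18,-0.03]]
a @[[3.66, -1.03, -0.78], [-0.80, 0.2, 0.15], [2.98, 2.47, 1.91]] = [[-7.41, -0.35, -0.29], [5.42, 2.92, 2.26], [0.34, -0.17, -0.13]]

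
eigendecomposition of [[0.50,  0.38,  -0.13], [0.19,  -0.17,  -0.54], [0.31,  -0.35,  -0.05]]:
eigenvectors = [[0.20+0.00j, (-0.82+0j), -0.82-0.00j], [-0.78+0.00j, (-0.02-0.29j), (-0.02+0.29j)], [-0.59+0.00j, (-0.37+0.34j), -0.37-0.34j]]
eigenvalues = [(-0.62+0j), (0.45+0.19j), (0.45-0.19j)]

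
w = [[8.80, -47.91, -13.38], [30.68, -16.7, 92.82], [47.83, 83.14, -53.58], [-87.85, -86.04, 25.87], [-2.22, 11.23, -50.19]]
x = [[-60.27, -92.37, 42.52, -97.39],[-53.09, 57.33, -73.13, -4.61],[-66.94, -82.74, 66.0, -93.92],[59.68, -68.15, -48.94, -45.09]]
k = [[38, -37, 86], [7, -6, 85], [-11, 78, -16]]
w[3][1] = -86.04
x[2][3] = -93.92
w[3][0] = -87.85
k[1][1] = -6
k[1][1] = -6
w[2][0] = 47.83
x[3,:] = [59.68, -68.15, -48.94, -45.09]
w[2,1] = 83.14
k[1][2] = 85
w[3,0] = -87.85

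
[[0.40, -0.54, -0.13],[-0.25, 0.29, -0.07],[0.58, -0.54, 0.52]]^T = [[0.40,-0.25,0.58], [-0.54,0.29,-0.54], [-0.13,-0.07,0.52]]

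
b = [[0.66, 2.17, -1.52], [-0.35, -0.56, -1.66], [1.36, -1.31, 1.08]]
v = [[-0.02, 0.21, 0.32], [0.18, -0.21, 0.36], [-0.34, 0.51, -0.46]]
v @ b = [[0.35, -0.58, 0.03],[0.68, 0.04, 0.46],[-1.03, -0.42, -0.83]]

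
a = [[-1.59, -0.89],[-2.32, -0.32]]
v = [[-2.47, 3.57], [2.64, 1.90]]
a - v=[[0.88, -4.46], [-4.96, -2.22]]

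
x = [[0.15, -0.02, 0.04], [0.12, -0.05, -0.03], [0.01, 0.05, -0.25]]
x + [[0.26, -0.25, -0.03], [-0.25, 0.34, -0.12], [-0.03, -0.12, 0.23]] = [[0.41, -0.27, 0.01], [-0.13, 0.29, -0.15], [-0.02, -0.07, -0.02]]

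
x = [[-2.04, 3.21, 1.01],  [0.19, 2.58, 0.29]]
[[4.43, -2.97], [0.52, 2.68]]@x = [[-9.6,6.56,3.61], [-0.55,8.58,1.3]]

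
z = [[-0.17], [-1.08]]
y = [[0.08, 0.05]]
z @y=[[-0.01,-0.01], [-0.09,-0.05]]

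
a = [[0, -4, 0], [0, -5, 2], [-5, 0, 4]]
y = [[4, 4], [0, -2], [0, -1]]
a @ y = [[0, 8], [0, 8], [-20, -24]]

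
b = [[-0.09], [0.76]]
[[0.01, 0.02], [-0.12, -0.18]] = b @ [[-0.16, -0.24]]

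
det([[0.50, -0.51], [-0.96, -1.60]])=-1.290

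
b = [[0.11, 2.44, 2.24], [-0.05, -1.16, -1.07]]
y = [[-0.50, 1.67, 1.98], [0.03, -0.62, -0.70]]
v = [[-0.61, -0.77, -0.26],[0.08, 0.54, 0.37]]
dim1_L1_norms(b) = [4.79, 2.28]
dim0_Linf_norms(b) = [0.11, 2.44, 2.24]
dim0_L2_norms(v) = [0.62, 0.94, 0.45]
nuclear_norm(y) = 2.94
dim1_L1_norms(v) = [1.64, 0.99]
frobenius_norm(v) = 1.21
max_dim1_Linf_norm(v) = 0.77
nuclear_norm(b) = 3.68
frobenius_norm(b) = 3.67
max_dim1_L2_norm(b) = 3.31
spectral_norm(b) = 3.67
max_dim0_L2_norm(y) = 2.1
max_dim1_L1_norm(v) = 1.64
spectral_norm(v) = 1.17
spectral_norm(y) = 2.80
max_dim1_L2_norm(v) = 1.02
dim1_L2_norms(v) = [1.02, 0.66]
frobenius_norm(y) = 2.80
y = v + b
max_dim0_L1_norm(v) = 1.31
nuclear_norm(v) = 1.48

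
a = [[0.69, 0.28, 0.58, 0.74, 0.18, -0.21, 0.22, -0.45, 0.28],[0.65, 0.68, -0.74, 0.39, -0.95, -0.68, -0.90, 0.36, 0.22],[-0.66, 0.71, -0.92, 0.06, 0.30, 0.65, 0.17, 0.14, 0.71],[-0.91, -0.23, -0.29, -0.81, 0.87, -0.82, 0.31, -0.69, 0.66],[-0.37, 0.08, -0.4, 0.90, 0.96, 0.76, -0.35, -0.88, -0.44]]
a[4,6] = -0.348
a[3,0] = -0.913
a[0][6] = 0.224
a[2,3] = 0.059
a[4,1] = 0.082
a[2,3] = 0.059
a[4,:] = [-0.368, 0.082, -0.4, 0.897, 0.959, 0.764, -0.348, -0.884, -0.439]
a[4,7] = -0.884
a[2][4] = 0.302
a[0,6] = 0.224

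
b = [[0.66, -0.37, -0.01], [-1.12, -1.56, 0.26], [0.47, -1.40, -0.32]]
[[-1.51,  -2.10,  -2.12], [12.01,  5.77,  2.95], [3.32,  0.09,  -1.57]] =b @ [[-4.62,-3.82,-3.1], [-4.19,-1.12,0.23], [1.16,-0.98,-0.64]]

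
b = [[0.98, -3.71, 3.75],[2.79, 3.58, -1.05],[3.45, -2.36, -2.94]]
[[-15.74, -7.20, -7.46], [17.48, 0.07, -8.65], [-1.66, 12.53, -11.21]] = b @ [[1.24, 0.27, -3.72], [3.65, -1.09, 0.26], [-0.91, -3.07, -0.76]]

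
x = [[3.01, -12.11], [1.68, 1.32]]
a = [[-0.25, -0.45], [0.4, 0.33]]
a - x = [[-3.26,11.66], [-1.28,-0.99]]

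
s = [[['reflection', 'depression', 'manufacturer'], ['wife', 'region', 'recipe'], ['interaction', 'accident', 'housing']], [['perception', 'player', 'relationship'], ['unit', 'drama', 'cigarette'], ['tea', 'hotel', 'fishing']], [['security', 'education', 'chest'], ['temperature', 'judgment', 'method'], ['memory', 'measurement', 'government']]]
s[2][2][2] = 'government'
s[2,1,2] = 'method'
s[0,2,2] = 'housing'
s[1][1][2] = 'cigarette'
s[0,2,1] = 'accident'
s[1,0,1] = 'player'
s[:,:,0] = [['reflection', 'wife', 'interaction'], ['perception', 'unit', 'tea'], ['security', 'temperature', 'memory']]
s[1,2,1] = 'hotel'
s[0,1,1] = 'region'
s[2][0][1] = 'education'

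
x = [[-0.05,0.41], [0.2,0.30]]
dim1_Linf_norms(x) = [0.41, 0.3]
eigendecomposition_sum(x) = [[-0.16,  0.13],  [0.06,  -0.05]] + [[0.11, 0.28], [0.14, 0.35]]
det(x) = -0.10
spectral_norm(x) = 0.51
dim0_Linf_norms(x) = [0.2, 0.41]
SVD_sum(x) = [[0.07,0.39], [0.06,0.33]] + [[-0.12, 0.02], [0.14, -0.03]]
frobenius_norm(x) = 0.55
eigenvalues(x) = [-0.21, 0.46]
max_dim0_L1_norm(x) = 0.71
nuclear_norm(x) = 0.70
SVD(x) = [[0.77, 0.64], [0.64, -0.77]] @ diag([0.51488729662349, 0.18839074227719976]) @ [[0.17, 0.98], [-0.98, 0.17]]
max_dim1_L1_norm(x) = 0.5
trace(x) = 0.25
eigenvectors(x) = [[-0.93, -0.63], [0.36, -0.78]]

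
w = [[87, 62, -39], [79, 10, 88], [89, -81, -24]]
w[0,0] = 87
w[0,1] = 62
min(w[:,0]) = 79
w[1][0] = 79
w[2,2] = -24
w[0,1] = 62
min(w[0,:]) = -39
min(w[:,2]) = -39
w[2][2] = -24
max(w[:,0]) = 89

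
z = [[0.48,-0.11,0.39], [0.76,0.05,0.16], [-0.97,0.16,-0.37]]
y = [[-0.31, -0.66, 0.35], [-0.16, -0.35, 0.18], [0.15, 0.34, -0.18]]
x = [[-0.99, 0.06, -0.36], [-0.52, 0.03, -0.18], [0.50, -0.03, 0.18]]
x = y @ z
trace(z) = 0.16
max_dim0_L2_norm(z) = 1.32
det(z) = 0.03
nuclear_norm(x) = 1.31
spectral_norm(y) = 1.00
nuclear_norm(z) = 1.77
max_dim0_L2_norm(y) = 0.82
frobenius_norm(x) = 1.30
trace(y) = -0.84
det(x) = 0.00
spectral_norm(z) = 1.42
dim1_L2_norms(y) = [0.81, 0.42, 0.41]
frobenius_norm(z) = 1.45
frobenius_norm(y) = 1.00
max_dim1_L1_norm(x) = 1.41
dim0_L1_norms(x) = [2.01, 0.12, 0.72]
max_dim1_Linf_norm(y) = 0.66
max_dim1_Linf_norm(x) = 0.99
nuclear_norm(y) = 1.01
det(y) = -0.00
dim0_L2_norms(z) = [1.32, 0.2, 0.56]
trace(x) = -0.78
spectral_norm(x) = 1.30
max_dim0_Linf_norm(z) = 0.97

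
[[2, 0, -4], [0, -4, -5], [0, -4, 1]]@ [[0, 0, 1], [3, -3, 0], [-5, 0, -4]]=[[20, 0, 18], [13, 12, 20], [-17, 12, -4]]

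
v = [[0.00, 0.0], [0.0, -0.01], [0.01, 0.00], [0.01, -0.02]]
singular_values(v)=[0.02, 0.01]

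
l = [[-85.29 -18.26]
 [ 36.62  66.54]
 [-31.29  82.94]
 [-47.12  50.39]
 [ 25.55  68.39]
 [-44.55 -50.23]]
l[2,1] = 82.94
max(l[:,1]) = 82.94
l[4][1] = 68.39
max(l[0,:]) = -18.26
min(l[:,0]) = -85.29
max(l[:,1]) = 82.94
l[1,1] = 66.54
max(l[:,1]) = 82.94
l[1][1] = 66.54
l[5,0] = -44.55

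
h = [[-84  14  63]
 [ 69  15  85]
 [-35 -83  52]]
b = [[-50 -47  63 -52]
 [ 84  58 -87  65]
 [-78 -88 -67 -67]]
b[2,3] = -67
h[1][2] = 85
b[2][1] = -88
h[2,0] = -35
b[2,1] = -88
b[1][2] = -87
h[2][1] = -83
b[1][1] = 58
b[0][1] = -47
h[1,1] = 15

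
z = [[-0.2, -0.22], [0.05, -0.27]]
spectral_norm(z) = 0.36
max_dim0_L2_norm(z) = 0.35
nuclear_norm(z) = 0.54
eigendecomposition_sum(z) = [[-0.10+0.09j,(-0.11-0.26j)], [0.02+0.06j,-0.14+0.01j]] + [[-0.10-0.09j, -0.11+0.26j], [0.02-0.06j, -0.14-0.01j]]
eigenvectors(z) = [[0.90+0.00j, 0.90-0.00j], [0.14-0.41j, (0.14+0.41j)]]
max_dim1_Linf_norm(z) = 0.27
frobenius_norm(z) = 0.40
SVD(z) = [[0.75, 0.66], [0.66, -0.75]] @ diag([0.36294048621160424, 0.1790927231031019]) @ [[-0.32, -0.95], [-0.95, 0.32]]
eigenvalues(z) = [(-0.24+0.1j), (-0.24-0.1j)]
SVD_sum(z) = [[-0.09, -0.26], [-0.08, -0.23]] + [[-0.11, 0.04], [0.13, -0.04]]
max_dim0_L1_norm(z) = 0.49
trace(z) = -0.47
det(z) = 0.06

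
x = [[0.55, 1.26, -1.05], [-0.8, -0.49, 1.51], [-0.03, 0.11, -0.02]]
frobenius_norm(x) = 2.48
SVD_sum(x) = [[0.67, 0.86, -1.26], [-0.69, -0.88, 1.3], [0.02, 0.03, -0.05]] + [[-0.12, 0.40, 0.21], [-0.12, 0.39, 0.21], [-0.02, 0.08, 0.04]] + [[0.0, 0.00, 0.0], [0.0, 0.0, 0.00], [-0.03, -0.0, -0.02]]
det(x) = -0.06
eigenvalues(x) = [(0.07+0.74j), (0.07-0.74j), (-0.1+0j)]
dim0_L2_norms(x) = [0.97, 1.36, 1.84]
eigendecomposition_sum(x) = [[0.26+0.48j, 0.61+0.08j, -0.40-0.93j], [(-0.4+0.03j), (-0.24+0.38j), 0.74+0.02j], [-0.02+0.07j, 0.05+0.07j, (0.06-0.12j)]] + [[(0.26-0.48j), 0.61-0.08j, -0.40+0.93j],[(-0.4-0.03j), -0.24-0.38j, (0.74-0.02j)],[-0.02-0.07j, 0.05-0.07j, 0.06+0.12j]] + [[(0.03-0j), 0.04-0.00j, -0.26+0.00j],  [(-0+0j), (-0+0j), 0.02-0.00j],  [(0.02-0j), (0.02-0j), (-0.13+0j)]]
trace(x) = 0.04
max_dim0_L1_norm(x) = 2.58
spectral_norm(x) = 2.39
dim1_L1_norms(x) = [2.86, 2.8, 0.16]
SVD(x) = [[-0.70, -0.71, -0.12], [0.72, -0.69, -0.08], [-0.02, -0.14, 0.99]] @ diag([2.3925292481116474, 0.663919277631802, 0.03485670264358991]) @ [[-0.40, -0.51, 0.76], [0.25, -0.86, -0.45], [-0.88, -0.01, -0.47]]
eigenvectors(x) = [[0.80+0.00j, 0.80-0.00j, (0.89+0j)], [-0.25+0.54j, (-0.25-0.54j), (-0.08+0j)], [0.07+0.08j, (0.07-0.08j), (0.45+0j)]]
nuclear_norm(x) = 3.09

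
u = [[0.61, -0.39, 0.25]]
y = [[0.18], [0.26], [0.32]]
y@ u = [[0.11, -0.07, 0.04], [0.16, -0.10, 0.06], [0.2, -0.12, 0.08]]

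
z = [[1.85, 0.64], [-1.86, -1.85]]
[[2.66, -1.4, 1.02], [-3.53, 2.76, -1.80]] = z @ [[1.19,-0.37,0.33], [0.71,-1.12,0.64]]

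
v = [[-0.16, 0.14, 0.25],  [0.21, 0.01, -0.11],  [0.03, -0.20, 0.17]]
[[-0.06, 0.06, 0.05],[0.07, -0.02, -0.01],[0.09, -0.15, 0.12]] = v@[[0.43, -0.25, 0.16], [-0.25, 0.53, -0.21], [0.16, -0.21, 0.42]]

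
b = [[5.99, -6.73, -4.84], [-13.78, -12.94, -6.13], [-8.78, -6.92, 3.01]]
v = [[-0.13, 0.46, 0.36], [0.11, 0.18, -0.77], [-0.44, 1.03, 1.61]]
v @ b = [[-10.28, -7.57, -1.11],[4.94, 2.26, -3.95],[-30.96, -21.51, 0.66]]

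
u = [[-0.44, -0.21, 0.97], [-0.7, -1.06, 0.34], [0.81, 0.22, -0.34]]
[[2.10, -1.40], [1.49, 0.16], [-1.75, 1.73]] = u @ [[-1.57,2.32], [0.11,-1.94], [1.48,-0.81]]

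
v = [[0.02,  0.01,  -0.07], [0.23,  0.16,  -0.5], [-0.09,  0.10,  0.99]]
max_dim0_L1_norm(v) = 1.56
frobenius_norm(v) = 1.15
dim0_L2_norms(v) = [0.25, 0.19, 1.11]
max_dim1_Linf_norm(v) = 0.99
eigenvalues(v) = [-0.0, 0.24, 0.93]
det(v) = -0.00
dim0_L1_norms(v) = [0.34, 0.27, 1.56]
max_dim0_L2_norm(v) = 1.11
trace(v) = 1.17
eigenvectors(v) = [[-0.75, 0.08, -0.07], [0.65, 0.99, -0.56], [-0.13, -0.12, 0.83]]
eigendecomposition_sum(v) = [[-0.0,0.0,-0.0], [0.0,-0.00,0.0], [-0.0,0.0,-0.00]] + [[0.02, 0.02, 0.02], [0.18, 0.25, 0.18], [-0.02, -0.03, -0.02]] + [[0.01, -0.01, -0.09], [0.05, -0.09, -0.68], [-0.07, 0.13, 1.01]]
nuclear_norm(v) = 1.38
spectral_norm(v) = 1.13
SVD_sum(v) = [[0.01,-0.0,-0.07], [0.09,-0.01,-0.52], [-0.17,0.01,0.98]] + [[0.01,0.01,0.00], [0.14,0.17,0.02], [0.08,0.09,0.01]] + [[-0.00, 0.00, -0.0], [0.00, -0.00, 0.0], [-0.00, 0.0, -0.0]]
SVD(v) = [[-0.06, -0.05, 1.0], [-0.47, -0.88, -0.08], [0.88, -0.47, 0.03]] @ diag([1.1269815960351688, 0.24902109947903683, 0.0009870219226209478]) @ [[-0.17, 0.01, 0.99],[-0.65, -0.76, -0.10],[-0.75, 0.65, -0.13]]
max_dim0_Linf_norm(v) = 0.99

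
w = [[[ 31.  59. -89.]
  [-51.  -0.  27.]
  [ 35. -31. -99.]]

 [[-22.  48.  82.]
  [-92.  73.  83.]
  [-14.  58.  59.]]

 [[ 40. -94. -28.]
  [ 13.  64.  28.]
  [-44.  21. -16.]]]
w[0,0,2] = -89.0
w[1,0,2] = 82.0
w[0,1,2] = 27.0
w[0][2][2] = -99.0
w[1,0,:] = [-22.0, 48.0, 82.0]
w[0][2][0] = 35.0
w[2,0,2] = -28.0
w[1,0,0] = -22.0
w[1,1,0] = -92.0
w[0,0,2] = -89.0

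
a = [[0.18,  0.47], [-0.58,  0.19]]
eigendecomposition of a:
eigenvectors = [[-0.01+0.67j, (-0.01-0.67j)],[-0.74+0.00j, -0.74-0.00j]]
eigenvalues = [(0.18+0.52j), (0.18-0.52j)]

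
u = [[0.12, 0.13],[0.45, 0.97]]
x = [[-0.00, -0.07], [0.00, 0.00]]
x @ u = [[-0.03, -0.07], [0.00, 0.0]]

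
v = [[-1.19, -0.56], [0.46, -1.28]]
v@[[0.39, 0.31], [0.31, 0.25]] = [[-0.64, -0.51], [-0.22, -0.18]]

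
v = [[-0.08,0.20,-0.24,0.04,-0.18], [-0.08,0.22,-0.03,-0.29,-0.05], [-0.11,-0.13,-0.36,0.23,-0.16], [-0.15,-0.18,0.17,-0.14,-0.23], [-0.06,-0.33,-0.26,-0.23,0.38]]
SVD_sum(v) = [[0.00,0.1,0.06,0.04,-0.11], [0.00,0.05,0.03,0.02,-0.05], [-0.0,-0.02,-0.01,-0.01,0.02], [0.00,0.04,0.02,0.02,-0.04], [-0.02,-0.36,-0.21,-0.16,0.41]] + [[-0.04, -0.02, -0.21, 0.13, -0.07], [0.02, 0.01, 0.09, -0.06, 0.03], [-0.07, -0.03, -0.38, 0.25, -0.13], [0.02, 0.01, 0.09, -0.06, 0.03], [-0.00, -0.00, -0.01, 0.01, -0.00]] + [[-0.04, 0.12, -0.09, -0.13, 0.01], [-0.07, 0.20, -0.15, -0.22, 0.01], [0.01, -0.03, 0.02, 0.03, -0.00], [0.01, -0.04, 0.03, 0.05, -0.0], [-0.02, 0.06, -0.04, -0.06, 0.00]] + [[-0.01, -0.01, 0.00, -0.0, -0.01],  [-0.03, -0.04, 0.01, -0.03, -0.04],  [-0.05, -0.05, 0.01, -0.04, -0.06],  [-0.18, -0.18, 0.03, -0.14, -0.21],  [-0.02, -0.02, 0.0, -0.02, -0.03]] + [[-0.00, 0.00, 0.00, 0.0, 0.0],[0.0, -0.0, -0.00, -0.0, -0.0],[0.0, -0.0, -0.00, -0.00, -0.0],[-0.0, 0.00, 0.0, 0.0, 0.0],[-0.00, 0.00, 0.00, 0.0, 0.00]]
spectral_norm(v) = 0.64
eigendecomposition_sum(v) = [[(-0.01-0.01j), (0.12+0.1j), (0.02+0.03j), (-0.03+0j), (-0.07-0.1j)], [0.00-0.04j, (0.13+0.48j), (-0.02+0.12j), (-0.08-0.03j), (0.01-0.4j)], [-0.01+0.03j, -0.04-0.34j, 0.02-0.08j, (0.05+0.03j), -0.05+0.27j], [-0.01+0.04j, -0.06-0.49j, (0.04-0.11j), (0.07+0.04j), (-0.07+0.39j)], [(0.03-0.04j), -0.14+0.56j, (-0.08+0.11j), (-0.06-0.08j), (0.23-0.4j)]] + [[(-0.01+0.01j), 0.12-0.10j, 0.02-0.03j, -0.03-0.00j, -0.07+0.10j], [0.04j, (0.13-0.48j), -0.02-0.12j, -0.08+0.03j, (0.01+0.4j)], [(-0.01-0.03j), (-0.04+0.34j), 0.02+0.08j, 0.05-0.03j, -0.05-0.27j], [(-0.01-0.04j), -0.06+0.49j, 0.04+0.11j, 0.07-0.04j, -0.07-0.39j], [0.03+0.04j, (-0.14-0.56j), -0.08-0.11j, (-0.06+0.08j), (0.23+0.4j)]] + [[-0.00-0.00j, 0.00+0.00j, 0j, -0.00+0.00j, (-0-0j)], [0j, (-0-0j), -0.00-0.00j, -0j, 0.00+0.00j], [0j, -0.00-0.00j, -0.00-0.00j, 0.00-0.00j, 0j], [0.00+0.00j, -0.00-0.00j, -0.00-0.00j, 0.00-0.00j, 0.00+0.00j], [0j, -0.00-0.00j, -0.00-0.00j, -0j, 0.00+0.00j]] + [[-0.05+0.00j,(-0.02-0j),(0.1-0j),(-0.14+0j),(-0.04+0j)],  [(-0.08+0j),-0.04-0.00j,0.16-0.00j,-0.23+0.00j,-0.06+0.00j],  [-0.07+0.00j,(-0.04-0j),0.15-0.00j,(-0.22+0j),-0.05+0.00j],  [(-0.13+0j),(-0.07-0j),(0.26-0j),(-0.38+0j),-0.09+0.00j],  [(-0.1+0j),(-0.05-0j),0.20-0.00j,-0.30+0.00j,(-0.07+0j)]] + [[-0.02-0.00j, -0.01+0.00j, (-0.37+0j), 0.23-0.00j, -0.01-0.00j], [-0.01-0.00j, (-0+0j), -0.15+0.00j, (0.1-0j), (-0-0j)], [(-0.03-0j), (-0.01+0j), -0.56+0.00j, (0.35-0j), (-0.02-0j)], [(-0.01-0j), (-0+0j), -0.16+0.00j, 0.10-0.00j, (-0-0j)], [(-0.01-0j), (-0.01+0j), -0.29+0.00j, (0.18-0j), (-0.01-0j)]]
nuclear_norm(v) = 2.01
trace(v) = 0.02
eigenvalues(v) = [(0.45+0.03j), (0.45-0.03j), (-0+0j), (-0.39+0j), (-0.49+0j)]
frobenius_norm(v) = 1.03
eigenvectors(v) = [[(-0.07+0.14j), -0.07-0.14j, -0.83+0.00j, 0.24+0.00j, (0.48+0j)], [-0.45+0.25j, -0.45-0.25j, (0.2+0j), (0.39+0j), 0.20+0.00j], [0.33-0.12j, 0.33+0.12j, (0.21+0j), 0.37+0.00j, (0.73+0j)], [0.47-0.17j, (0.47+0.17j), 0.30+0.00j, (0.64+0j), 0.21+0.00j], [-0.59+0.00j, (-0.59-0j), 0.36+0.00j, (0.5+0j), 0.38+0.00j]]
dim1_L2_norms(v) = [0.37, 0.38, 0.49, 0.4, 0.61]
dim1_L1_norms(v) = [0.74, 0.67, 0.99, 0.87, 1.26]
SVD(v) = [[0.26, 0.46, 0.49, 0.03, -0.69], [0.12, -0.20, 0.82, 0.18, 0.5], [-0.06, 0.84, -0.12, 0.25, 0.46], [0.10, -0.2, -0.17, 0.94, -0.17], [-0.95, 0.03, 0.23, 0.12, -0.17]] @ diag([0.63653617025948, 0.5632513747828742, 0.42161940790768493, 0.3884640737344585, 0.0015267775864512426]) @ [[0.03,0.60,0.34,0.26,-0.67], [-0.15,-0.06,-0.8,0.52,-0.27], [-0.19,0.59,-0.45,-0.65,0.04], [-0.50,-0.5,0.07,-0.39,-0.58], [0.83,-0.2,-0.21,-0.30,-0.37]]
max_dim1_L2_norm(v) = 0.61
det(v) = -0.00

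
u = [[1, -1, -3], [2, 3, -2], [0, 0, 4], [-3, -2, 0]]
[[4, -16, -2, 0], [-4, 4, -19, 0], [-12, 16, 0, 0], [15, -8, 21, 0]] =u @ [[-5, 0, -5, 0], [0, 4, -3, 0], [-3, 4, 0, 0]]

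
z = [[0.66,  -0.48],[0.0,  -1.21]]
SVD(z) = [[0.47, -0.88], [0.88, 0.47]] @ diag([1.3303108307690328, 0.6003108307690326]) @ [[0.23,-0.97], [-0.97,-0.23]]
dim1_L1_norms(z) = [1.14, 1.21]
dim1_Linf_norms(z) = [0.66, 1.21]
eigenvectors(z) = [[1.00, 0.25],[0.0, 0.97]]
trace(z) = -0.55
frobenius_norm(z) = 1.46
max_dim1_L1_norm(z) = 1.21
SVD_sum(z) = [[0.14, -0.60], [0.27, -1.15]] + [[0.52, 0.12], [-0.27, -0.06]]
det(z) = -0.80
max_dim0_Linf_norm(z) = 1.21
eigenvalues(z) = [0.66, -1.21]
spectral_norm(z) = 1.33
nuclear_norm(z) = 1.93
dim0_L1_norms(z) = [0.66, 1.69]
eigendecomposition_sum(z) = [[0.66, -0.17], [0.00, 0.0]] + [[-0.0, -0.31], [-0.00, -1.21]]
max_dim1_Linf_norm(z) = 1.21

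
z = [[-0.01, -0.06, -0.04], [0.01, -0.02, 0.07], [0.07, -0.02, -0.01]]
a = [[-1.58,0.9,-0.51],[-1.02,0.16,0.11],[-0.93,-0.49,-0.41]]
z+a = [[-1.59, 0.84, -0.55], [-1.01, 0.14, 0.18], [-0.86, -0.51, -0.42]]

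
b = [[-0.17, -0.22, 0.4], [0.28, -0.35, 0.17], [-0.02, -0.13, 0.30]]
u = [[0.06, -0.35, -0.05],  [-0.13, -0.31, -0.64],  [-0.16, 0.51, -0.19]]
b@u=[[-0.05, 0.33, 0.07], [0.04, 0.10, 0.18], [-0.03, 0.2, 0.03]]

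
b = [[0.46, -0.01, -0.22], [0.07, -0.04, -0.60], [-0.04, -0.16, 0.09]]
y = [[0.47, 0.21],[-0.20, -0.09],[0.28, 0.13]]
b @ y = [[0.16, 0.07], [-0.13, -0.06], [0.04, 0.02]]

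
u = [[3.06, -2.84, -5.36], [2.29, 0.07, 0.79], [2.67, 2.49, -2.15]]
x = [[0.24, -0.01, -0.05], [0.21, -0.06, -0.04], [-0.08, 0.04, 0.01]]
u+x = [[3.30, -2.85, -5.41], [2.5, 0.01, 0.75], [2.59, 2.53, -2.14]]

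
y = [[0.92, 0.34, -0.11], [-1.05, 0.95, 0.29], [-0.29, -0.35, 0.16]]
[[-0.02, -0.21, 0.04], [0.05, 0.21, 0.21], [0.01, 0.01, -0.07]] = y @ [[-0.02, -0.29, -0.04],[0.01, 0.03, 0.20],[0.07, -0.42, -0.06]]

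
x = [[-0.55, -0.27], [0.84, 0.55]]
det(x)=-0.076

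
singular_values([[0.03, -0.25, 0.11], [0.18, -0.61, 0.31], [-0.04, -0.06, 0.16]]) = [0.77, 0.13, 0.04]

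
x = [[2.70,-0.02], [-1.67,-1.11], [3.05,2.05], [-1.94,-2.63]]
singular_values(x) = [5.65, 1.88]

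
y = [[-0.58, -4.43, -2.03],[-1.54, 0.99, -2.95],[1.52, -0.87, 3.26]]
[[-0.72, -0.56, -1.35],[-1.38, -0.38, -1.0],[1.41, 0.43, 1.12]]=y @ [[0.70, 0.02, 0.11], [0.02, 0.06, 0.14], [0.11, 0.14, 0.33]]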